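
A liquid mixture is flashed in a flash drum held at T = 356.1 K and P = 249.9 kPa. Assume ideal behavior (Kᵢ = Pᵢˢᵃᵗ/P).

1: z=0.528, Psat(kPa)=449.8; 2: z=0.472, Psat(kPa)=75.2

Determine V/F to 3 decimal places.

V/F = 0.165

Raoult's law: Kᵢ = Pᵢˢᵃᵗ/P = Pᵢˢᵃᵗ/249.9.
  K_1 = 449.8/249.9 = 1.79992, K_2 = 75.2/249.9 = 0.30092
Newton–Raphson from V/F = 0.62:
  V/F = 0.620: g = -0.3001, g' = -0.870 → V/F = 0.275
  V/F = 0.275: g = -0.0623, g' = -0.581 → V/F = 0.168
  V/F = 0.168: g = -0.0014, g' = -0.559 → V/F = 0.165
Converged at V/F = 0.165.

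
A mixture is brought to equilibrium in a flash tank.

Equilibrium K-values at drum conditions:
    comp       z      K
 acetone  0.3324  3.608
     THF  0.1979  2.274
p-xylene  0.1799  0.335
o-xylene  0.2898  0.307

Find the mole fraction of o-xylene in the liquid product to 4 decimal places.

Newton–Raphson from V/F = 0.5:
  V/F = 0.5000: g = 0.04373, g' = -1.0502 → V/F = 0.5416
Converged at V/F = 0.5416.
Compositions from xᵢ = zᵢ/(1+V/F(Kᵢ−1)), yᵢ = Kᵢxᵢ:
  acetone: x = 0.1378, y = 0.4971
  THF: x = 0.1171, y = 0.2663
  p-xylene: x = 0.2812, y = 0.0942
  o-xylene: x = 0.4639, y = 0.1424

x_o-xylene = 0.4639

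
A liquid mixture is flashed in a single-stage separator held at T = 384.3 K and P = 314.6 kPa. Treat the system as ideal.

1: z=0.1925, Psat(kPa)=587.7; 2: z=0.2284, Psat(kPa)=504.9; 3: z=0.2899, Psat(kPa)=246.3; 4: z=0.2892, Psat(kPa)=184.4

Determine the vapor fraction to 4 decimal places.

Raoult's law: Kᵢ = Pᵢˢᵃᵗ/P = Pᵢˢᵃᵗ/314.6.
  K_1 = 587.7/314.6 = 1.868086, K_2 = 504.9/314.6 = 1.604895, K_3 = 246.3/314.6 = 0.782899, K_4 = 184.4/314.6 = 0.586141
Rachford–Rice: g(ψ) = Σ zᵢ(Kᵢ−1)/(1+ψ(Kᵢ−1)) = 0.
Feasibility: ΣzᵢKᵢ = 1.1226, Σzᵢ/Kᵢ = 1.1090 — both > 1, two phases present.
Newton–Raphson from ψ = 0.5:
  ψ = 0.5000: g = 0.00109, g' = -0.2158 → ψ = 0.5050
Converged at ψ = 0.5050.

ψ = 0.5050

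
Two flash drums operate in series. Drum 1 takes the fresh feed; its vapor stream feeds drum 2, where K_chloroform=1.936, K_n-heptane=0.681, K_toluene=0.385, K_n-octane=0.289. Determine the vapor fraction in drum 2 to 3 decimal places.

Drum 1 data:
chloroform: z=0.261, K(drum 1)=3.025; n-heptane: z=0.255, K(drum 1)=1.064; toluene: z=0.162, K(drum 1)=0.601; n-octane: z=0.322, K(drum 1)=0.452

Drum 1:
Newton iteration, ψ₁⁰ = 0.61:
  ψ₁ = 0.610: g = -0.0983, g' = -0.478 → ψ₁ = 0.404
  ψ₁ = 0.404: g = 0.0027, g' = -0.521 → ψ₁ = 0.410
Converged at ψ₁ = 0.410.
Drum-1 compositions:
  chloroform: x = 0.143, y = 0.432
  n-heptane: x = 0.248, y = 0.264
  toluene: x = 0.194, y = 0.116
  n-octane: x = 0.415, y = 0.188
Drum-2 feed = drum-1 vapor: z₂ = (0.4316, 0.2644, 0.1164, 0.1877).
Drum 2:
Material balance + equilibrium reduce to Σ zᵢ(Kᵢ−1)/(1+ψ₂(Kᵢ−1)) = 0.
Check two-phase: ΣzᵢKᵢ = 1.115 > 1 and Σzᵢ/Kᵢ = 1.563 > 1, so g(0) = 0.115 > 0 and g(1) = -0.563 < 0.
Newton iteration, ψ₂⁰ = 0.5:
  ψ₂ = 0.500: g = -0.1356, g' = -0.534 → ψ₂ = 0.246
  ψ₂ = 0.246: g = -0.0092, g' = -0.482 → ψ₂ = 0.227
Converged at ψ₂ = 0.227.
  chloroform: x = 0.356, y = 0.689
  n-heptane: x = 0.285, y = 0.194
  toluene: x = 0.135, y = 0.052
  n-octane: x = 0.224, y = 0.065

V/F (drum 2) = 0.227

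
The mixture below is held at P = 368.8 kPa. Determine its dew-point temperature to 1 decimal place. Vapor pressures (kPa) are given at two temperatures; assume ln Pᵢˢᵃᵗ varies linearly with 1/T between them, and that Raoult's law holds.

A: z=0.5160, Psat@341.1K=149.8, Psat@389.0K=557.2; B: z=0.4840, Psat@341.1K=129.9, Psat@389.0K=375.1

T = 379.8 K

Dew-point temperature: Σzᵢ·P/Pᵢˢᵃᵗ(T) = 1. Interpolate ln Pᵢˢᵃᵗ = aᵢ + bᵢ/T.
  T = 341.1 K: ΣzᵢP/Pᵢˢᵃᵗ = 2.6445
  T = 389.0 K: ΣzᵢP/Pᵢˢᵃᵗ = 0.8174
  T = 365.1 K: ΣzᵢP/Pᵢˢᵃᵗ = 1.4102
  T = 377.1 K: ΣzᵢP/Pᵢˢᵃᵗ = 1.0627
  T = 383.1 K: ΣzᵢP/Pᵢˢᵃᵗ = 0.9290
  T = 380.1 K: ΣzᵢP/Pᵢˢᵃᵗ = 0.9931
  T = 378.6 K: ΣzᵢP/Pᵢˢᵃᵗ = 1.0272
Interpolating between 378.6 K and 380.1 K gives T ≈ 379.8 K.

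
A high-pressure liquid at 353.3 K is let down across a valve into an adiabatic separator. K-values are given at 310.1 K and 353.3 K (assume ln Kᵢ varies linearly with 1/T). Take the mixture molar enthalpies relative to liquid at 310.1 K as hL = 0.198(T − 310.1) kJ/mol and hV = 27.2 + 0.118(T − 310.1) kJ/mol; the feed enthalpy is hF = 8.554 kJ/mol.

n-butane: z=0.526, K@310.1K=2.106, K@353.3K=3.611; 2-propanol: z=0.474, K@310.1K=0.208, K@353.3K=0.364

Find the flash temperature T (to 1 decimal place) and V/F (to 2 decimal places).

T = 314.1 K, V/F = 0.29

Adiabatic flash: solve Rachford–Rice at each trial T, then check hF = ψ·hV(T) + (1−ψ)·hL(T).
  T = 310.1 K: K = (2.106, 0.208), RR gives ψ = 0.236, H_out = 6.408 kJ/mol
  T = 353.3 K: K = (3.611, 0.364), RR gives ψ = 0.646, H_out = 23.880 kJ/mol
  T = 331.7 K: K = (2.807, 0.280), RR gives ψ = 0.468, H_out = 16.208 kJ/mol
  T = 320.9 K: K = (2.443, 0.243), RR gives ψ = 0.366, H_out = 11.778 kJ/mol
  T = 315.5 K: K = (2.271, 0.225), RR gives ψ = 0.306, H_out = 9.254 kJ/mol
  T = 312.8 K: K = (2.188, 0.216), RR gives ψ = 0.272, H_out = 7.878 kJ/mol
  T = 314.1 K: K = (2.228, 0.220), RR gives ψ = 0.289, H_out = 8.552 kJ/mol
Linear interpolation between T = 314.1 (H_out = 8.552) and T = 315.5 (H_out = 9.254) on hF = 8.554 gives T ≈ 314.1 K, at which ψ = 0.29.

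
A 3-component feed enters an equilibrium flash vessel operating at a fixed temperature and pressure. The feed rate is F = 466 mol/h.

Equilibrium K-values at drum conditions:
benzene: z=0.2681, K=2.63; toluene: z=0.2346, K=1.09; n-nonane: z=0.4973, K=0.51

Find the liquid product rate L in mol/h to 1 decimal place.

L = 298.3 mol/h

Newton–Raphson from ψ = 0.39:
  ψ = 0.3900: g = -0.01368, g' = -0.4505 → ψ = 0.3596
  ψ = 0.3596: g = 0.00015, g' = -0.4608 → ψ = 0.3600
Converged at ψ = 0.3600.
Then V = ψ·F = 0.3600·466 = 167.7 mol/h and L = F − V = 298.3 mol/h.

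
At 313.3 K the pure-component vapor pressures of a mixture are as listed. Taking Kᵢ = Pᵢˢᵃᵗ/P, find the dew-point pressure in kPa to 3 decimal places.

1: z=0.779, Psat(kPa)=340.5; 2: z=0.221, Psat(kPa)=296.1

Pdew = 329.578 kPa

At the dew point ψ → 1, so Σzᵢ/Kᵢ = 1 with Kᵢ = Pᵢˢᵃᵗ/P ⇒ 1/P = Σzᵢ/Pᵢˢᵃᵗ.
1/P = 0.779/340.5 + 0.221/296.1 = 0.003034 ⇒ P = 329.578 kPa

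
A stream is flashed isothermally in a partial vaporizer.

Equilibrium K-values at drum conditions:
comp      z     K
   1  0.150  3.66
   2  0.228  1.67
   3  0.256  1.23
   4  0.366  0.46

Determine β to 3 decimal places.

β = 0.648

Let β = V/F and solve Σ zᵢ(Kᵢ−1)/(1+β(Kᵢ−1)) = 0.
g(0) = ΣzᵢKᵢ − 1 = 0.413 and g(1) = 1 − Σzᵢ/Kᵢ = -0.181, so a root lies in (0, 1).
Newton–Raphson from β = 0.42:
  β = 0.420: g = 0.1058, g' = -0.489 → β = 0.636
  β = 0.636: g = 0.0055, g' = -0.455 → β = 0.649
  β = 0.649: g = -0.0000, g' = -0.456 → β = 0.648
Converged at β = 0.648.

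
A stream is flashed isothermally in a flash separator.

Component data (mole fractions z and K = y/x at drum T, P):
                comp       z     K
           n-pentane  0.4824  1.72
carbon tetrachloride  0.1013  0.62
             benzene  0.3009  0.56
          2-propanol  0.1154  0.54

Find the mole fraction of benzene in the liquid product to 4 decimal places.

Material balance + equilibrium reduce to Σ zᵢ(Kᵢ−1)/(1+β(Kᵢ−1)) = 0.
Feasibility: ΣzᵢKᵢ = 1.1234, Σzᵢ/Kᵢ = 1.1949 — both > 1, two phases present.
Iterate (Newton) starting at β = 0.38:
  β = 0.3800: g = 0.00442, g' = -0.2940 → β = 0.3950
Converged at β = 0.3950.
Compositions from xᵢ = zᵢ/(1+β(Kᵢ−1)), yᵢ = Kᵢxᵢ:
  n-pentane: x = 0.3756, y = 0.6460
  carbon tetrachloride: x = 0.1192, y = 0.0739
  benzene: x = 0.3642, y = 0.2040
  2-propanol: x = 0.1410, y = 0.0762

x_benzene = 0.3642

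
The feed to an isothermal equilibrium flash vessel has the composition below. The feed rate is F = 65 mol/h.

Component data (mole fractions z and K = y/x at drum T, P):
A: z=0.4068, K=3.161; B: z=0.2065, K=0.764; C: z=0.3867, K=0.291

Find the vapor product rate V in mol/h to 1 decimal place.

Rachford–Rice: g(β) = Σ zᵢ(Kᵢ−1)/(1+β(Kᵢ−1)) = 0.
Feasibility: ΣzᵢKᵢ = 1.5562, Σzᵢ/Kᵢ = 1.7278 — both > 1, two phases present.
Newton–Raphson from β = 0.35:
  β = 0.3500: g = 0.08274, g' = -0.9734 → β = 0.4350
  β = 0.4350: g = 0.00238, g' = -0.9254 → β = 0.4376
Converged at β = 0.4376.
Then V = β·F = 0.4376·65 = 28.4 mol/h and L = F − V = 36.6 mol/h.

V = 28.4 mol/h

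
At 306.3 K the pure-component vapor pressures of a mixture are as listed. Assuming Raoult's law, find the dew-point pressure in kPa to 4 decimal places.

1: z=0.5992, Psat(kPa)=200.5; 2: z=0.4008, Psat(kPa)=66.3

Pdew = 110.6957 kPa

At the dew point ψ → 1, so Σzᵢ/Kᵢ = 1 with Kᵢ = Pᵢˢᵃᵗ/P ⇒ 1/P = Σzᵢ/Pᵢˢᵃᵗ.
1/P = 0.5992/200.5 + 0.4008/66.3 = 0.0090338 ⇒ P = 110.6957 kPa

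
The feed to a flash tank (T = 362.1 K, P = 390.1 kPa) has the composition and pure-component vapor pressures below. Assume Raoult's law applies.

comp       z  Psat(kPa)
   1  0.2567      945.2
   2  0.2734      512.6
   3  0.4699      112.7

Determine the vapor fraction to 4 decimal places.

Raoult's law: Kᵢ = Pᵢˢᵃᵗ/P = Pᵢˢᵃᵗ/390.1.
  K_1 = 945.2/390.1 = 2.422968, K_2 = 512.6/390.1 = 1.314022, K_3 = 112.7/390.1 = 0.288900
Let ψ = V/F and solve Σ zᵢ(Kᵢ−1)/(1+ψ(Kᵢ−1)) = 0.
g(0) = ΣzᵢKᵢ − 1 = 0.1170 and g(1) = 1 − Σzᵢ/Kᵢ = -0.9405, so a root lies in (0, 1).
Iterate (Newton) starting at ψ = 0.5:
  ψ = 0.5000: g = -0.23087, g' = -0.7697 → ψ = 0.2001
  ψ = 0.2001: g = -0.02445, g' = -0.6618 → ψ = 0.1631
  ψ = 0.1631: g = 0.00015, g' = -0.6708 → ψ = 0.1633
Converged at ψ = 0.1633.

ψ = 0.1633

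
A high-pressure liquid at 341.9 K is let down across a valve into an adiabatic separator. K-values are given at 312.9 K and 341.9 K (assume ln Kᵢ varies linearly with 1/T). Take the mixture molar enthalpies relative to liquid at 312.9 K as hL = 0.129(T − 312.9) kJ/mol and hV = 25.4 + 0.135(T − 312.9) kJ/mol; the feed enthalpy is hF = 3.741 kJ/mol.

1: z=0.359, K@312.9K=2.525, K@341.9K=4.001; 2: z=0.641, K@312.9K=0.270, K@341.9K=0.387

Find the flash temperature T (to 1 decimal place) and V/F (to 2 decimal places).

T = 317.0 K, V/F = 0.13

Adiabatic flash: solve Rachford–Rice at each trial T, then check hF = ψ·hV(T) + (1−ψ)·hL(T).
  T = 312.9 K: K = (2.525, 0.270), RR gives ψ = 0.071, H_out = 1.815 kJ/mol
  T = 341.9 K: K = (4.001, 0.387), RR gives ψ = 0.372, H_out = 13.256 kJ/mol
  T = 327.4 K: K = (3.211, 0.326), RR gives ψ = 0.243, H_out = 8.054 kJ/mol
  T = 320.1 K: K = (2.853, 0.297), RR gives ψ = 0.165, H_out = 5.120 kJ/mol
  T = 316.5 K: K = (2.686, 0.283), RR gives ψ = 0.121, H_out = 3.533 kJ/mol
  T = 318.3 K: K = (2.769, 0.290), RR gives ψ = 0.143, H_out = 4.341 kJ/mol
Linear interpolation between T = 316.5 (H_out = 3.533) and T = 318.3 (H_out = 4.341) on hF = 3.741 gives T ≈ 317.0 K, at which ψ = 0.13.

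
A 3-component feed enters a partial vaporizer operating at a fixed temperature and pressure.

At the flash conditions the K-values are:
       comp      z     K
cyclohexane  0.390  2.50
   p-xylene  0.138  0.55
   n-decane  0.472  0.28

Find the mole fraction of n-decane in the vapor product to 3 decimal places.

y_n-decane = 0.152

Material balance + equilibrium reduce to Σ zᵢ(Kᵢ−1)/(1+V/F(Kᵢ−1)) = 0.
Feasibility: ΣzᵢKᵢ = 1.183, Σzᵢ/Kᵢ = 2.093 — both > 1, two phases present.
Newton iteration, V/F⁰ = 0.5:
  V/F = 0.500: g = -0.2768, g' = -0.930 → V/F = 0.202
  V/F = 0.202: g = -0.0174, g' = -0.885 → V/F = 0.183
Converged at V/F = 0.183.
Compositions from xᵢ = zᵢ/(1+V/F(Kᵢ−1)), yᵢ = Kᵢxᵢ:
  cyclohexane: x = 0.306, y = 0.765
  p-xylene: x = 0.150, y = 0.083
  n-decane: x = 0.544, y = 0.152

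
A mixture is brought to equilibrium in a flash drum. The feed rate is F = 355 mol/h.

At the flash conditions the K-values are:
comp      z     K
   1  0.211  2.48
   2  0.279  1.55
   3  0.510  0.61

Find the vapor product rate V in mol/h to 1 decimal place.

Rachford–Rice: g(V/F) = Σ zᵢ(Kᵢ−1)/(1+V/F(Kᵢ−1)) = 0.
Feasibility: ΣzᵢKᵢ = 1.267, Σzᵢ/Kᵢ = 1.101 — both > 1, two phases present.
Newton–Raphson from V/F = 0.5:
  V/F = 0.500: g = 0.0527, g' = -0.324 → V/F = 0.663
  V/F = 0.663: g = 0.0019, g' = -0.304 → V/F = 0.669
Converged at V/F = 0.669.
Then V = V/F·F = 0.6689·355 = 237.5 mol/h and L = F − V = 117.5 mol/h.

V = 237.5 mol/h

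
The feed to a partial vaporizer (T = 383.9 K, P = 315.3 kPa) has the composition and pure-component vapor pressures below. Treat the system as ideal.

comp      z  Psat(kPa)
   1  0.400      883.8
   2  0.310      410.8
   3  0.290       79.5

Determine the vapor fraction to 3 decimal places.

ψ = 0.637

Raoult's law: Kᵢ = Pᵢˢᵃᵗ/P = Pᵢˢᵃᵗ/315.3.
  K_1 = 883.8/315.3 = 2.80304, K_2 = 410.8/315.3 = 1.30289, K_3 = 79.5/315.3 = 0.25214
Material balance + equilibrium reduce to Σ zᵢ(Kᵢ−1)/(1+ψ(Kᵢ−1)) = 0.
Feasibility: ΣzᵢKᵢ = 1.598, Σzᵢ/Kᵢ = 1.531 — both > 1, two phases present.
Newton–Raphson from ψ = 0.5:
  ψ = 0.500: g = 0.1144, g' = -0.795 → ψ = 0.644
  ψ = 0.644: g = -0.0060, g' = -0.902 → ψ = 0.637
Converged at ψ = 0.637.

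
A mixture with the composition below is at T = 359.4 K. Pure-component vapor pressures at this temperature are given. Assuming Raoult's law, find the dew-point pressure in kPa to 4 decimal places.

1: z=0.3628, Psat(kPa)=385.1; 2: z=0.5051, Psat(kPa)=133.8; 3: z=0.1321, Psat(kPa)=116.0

At the dew point ψ → 1, so Σzᵢ/Kᵢ = 1 with Kᵢ = Pᵢˢᵃᵗ/P ⇒ 1/P = Σzᵢ/Pᵢˢᵃᵗ.
1/P = 0.3628/385.1 + 0.5051/133.8 + 0.1321/116.0 = 0.0058559 ⇒ P = 170.7673 kPa

Pdew = 170.7673 kPa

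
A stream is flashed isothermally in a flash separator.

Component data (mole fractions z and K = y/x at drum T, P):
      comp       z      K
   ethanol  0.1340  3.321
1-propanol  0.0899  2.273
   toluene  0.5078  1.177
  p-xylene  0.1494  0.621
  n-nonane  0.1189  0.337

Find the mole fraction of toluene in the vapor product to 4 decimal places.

y_toluene = 0.5245

Material balance + equilibrium reduce to Σ zᵢ(Kᵢ−1)/(1+ψ(Kᵢ−1)) = 0.
Check two-phase: ΣzᵢKᵢ = 1.3799 > 1 and Σzᵢ/Kᵢ = 1.1047 > 1, so g(0) = 0.3799 > 0 and g(1) = -0.1047 < 0.
Newton iteration, ψ⁰ = 0.5:
  ψ = 0.5000: g = 0.10868, g' = -0.3721 → ψ = 0.7921
  ψ = 0.7921: g = -0.00153, g' = -0.4136 → ψ = 0.7884
Converged at ψ = 0.7884.
Compositions from xᵢ = zᵢ/(1+ψ(Kᵢ−1)), yᵢ = Kᵢxᵢ:
  ethanol: x = 0.0474, y = 0.1573
  1-propanol: x = 0.0449, y = 0.1020
  toluene: x = 0.4456, y = 0.5245
  p-xylene: x = 0.2131, y = 0.1323
  n-nonane: x = 0.2491, y = 0.0839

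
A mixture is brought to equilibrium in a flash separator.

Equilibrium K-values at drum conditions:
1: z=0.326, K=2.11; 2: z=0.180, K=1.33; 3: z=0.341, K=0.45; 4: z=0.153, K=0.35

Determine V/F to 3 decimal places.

Newton iteration, V/F⁰ = 0.66:
  V/F = 0.660: g = -0.2110, g' = -0.600 → V/F = 0.308
  V/F = 0.308: g = -0.0266, g' = -0.490 → V/F = 0.254
Converged at V/F = 0.254.

V/F = 0.254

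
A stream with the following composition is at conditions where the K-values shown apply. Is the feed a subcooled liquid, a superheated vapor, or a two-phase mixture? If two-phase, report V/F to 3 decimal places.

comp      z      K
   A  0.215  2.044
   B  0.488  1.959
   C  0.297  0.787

ΣzᵢKᵢ = 1.629; Σzᵢ/Kᵢ = 0.732.
Since Σzᵢ/Kᵢ < 1 the mixture is above its dew point — single vapor phase.

superheated vapor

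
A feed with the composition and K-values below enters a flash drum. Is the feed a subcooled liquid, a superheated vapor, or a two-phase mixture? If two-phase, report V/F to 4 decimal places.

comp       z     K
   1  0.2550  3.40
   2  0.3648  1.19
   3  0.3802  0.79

ΣzᵢKᵢ = 1.6015; Σzᵢ/Kᵢ = 0.8628.
Since Σzᵢ/Kᵢ < 1 the mixture is above its dew point — single vapor phase.

superheated vapor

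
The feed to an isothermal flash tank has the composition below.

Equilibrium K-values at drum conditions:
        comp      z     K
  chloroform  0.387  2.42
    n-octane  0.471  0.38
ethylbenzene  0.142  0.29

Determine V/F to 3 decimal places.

Material balance + equilibrium reduce to Σ zᵢ(Kᵢ−1)/(1+V/F(Kᵢ−1)) = 0.
Check two-phase: ΣzᵢKᵢ = 1.157 > 1 and Σzᵢ/Kᵢ = 1.889 > 1, so g(0) = 0.157 > 0 and g(1) = -0.889 < 0.
Iterate (Newton) starting at V/F = 0.5:
  V/F = 0.500: g = -0.2582, g' = -0.819 → V/F = 0.185
  V/F = 0.185: g = -0.0106, g' = -0.815 → V/F = 0.172
Converged at V/F = 0.172.

V/F = 0.172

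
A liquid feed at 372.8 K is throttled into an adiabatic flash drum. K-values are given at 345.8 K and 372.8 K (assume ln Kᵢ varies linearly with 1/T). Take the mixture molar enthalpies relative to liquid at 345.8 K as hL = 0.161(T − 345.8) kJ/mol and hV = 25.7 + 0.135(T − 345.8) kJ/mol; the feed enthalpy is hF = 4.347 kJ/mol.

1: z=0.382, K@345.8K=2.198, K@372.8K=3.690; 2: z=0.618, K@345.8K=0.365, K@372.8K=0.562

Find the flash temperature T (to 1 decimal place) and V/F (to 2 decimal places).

Adiabatic flash: solve Rachford–Rice at each trial T, then check hF = ψ·hV(T) + (1−ψ)·hL(T).
  T = 345.8 K: K = (2.198, 0.365), RR gives ψ = 0.086, H_out = 2.203 kJ/mol
  T = 372.8 K: K = (3.690, 0.562), RR gives ψ = 0.642, H_out = 20.406 kJ/mol
  T = 359.3 K: K = (2.876, 0.457), RR gives ψ = 0.374, H_out = 11.642 kJ/mol
  T = 352.6 K: K = (2.523, 0.409), RR gives ψ = 0.241, H_out = 7.249 kJ/mol
  T = 349.2 K: K = (2.357, 0.387), RR gives ψ = 0.167, H_out = 4.835 kJ/mol
  T = 347.5 K: K = (2.276, 0.376), RR gives ψ = 0.128, H_out = 3.552 kJ/mol
  T = 348.4 K: K = (2.319, 0.382), RR gives ψ = 0.149, H_out = 4.238 kJ/mol
Linear interpolation between T = 348.4 (H_out = 4.238) and T = 349.2 (H_out = 4.835) on hF = 4.347 gives T ≈ 348.5 K, at which ψ = 0.15.

T = 348.5 K, V/F = 0.15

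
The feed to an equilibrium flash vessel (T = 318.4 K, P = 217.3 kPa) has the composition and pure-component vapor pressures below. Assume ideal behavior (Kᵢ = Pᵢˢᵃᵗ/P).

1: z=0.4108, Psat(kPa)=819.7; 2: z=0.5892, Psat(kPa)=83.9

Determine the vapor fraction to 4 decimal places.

Raoult's law: Kᵢ = Pᵢˢᵃᵗ/P = Pᵢˢᵃᵗ/217.3.
  K_1 = 819.7/217.3 = 3.772204, K_2 = 83.9/217.3 = 0.386102
Let ψ = V/F and solve Σ zᵢ(Kᵢ−1)/(1+ψ(Kᵢ−1)) = 0.
Feasibility: ΣzᵢKᵢ = 1.7771, Σzᵢ/Kᵢ = 1.6349 — both > 1, two phases present.
Newton–Raphson from ψ = 0.42:
  ψ = 0.4200: g = 0.03881, g' = -1.0771 → ψ = 0.4560
  ψ = 0.4560: g = 0.00062, g' = -1.0441 → ψ = 0.4566
Converged at ψ = 0.4566.

ψ = 0.4566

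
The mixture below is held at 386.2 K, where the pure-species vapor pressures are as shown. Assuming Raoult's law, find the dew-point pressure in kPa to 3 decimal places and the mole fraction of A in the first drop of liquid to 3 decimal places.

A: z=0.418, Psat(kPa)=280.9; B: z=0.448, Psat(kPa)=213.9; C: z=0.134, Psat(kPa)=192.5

Pdew = 233.721 kPa, x_A = 0.348

At the dew point ψ → 1, so Σzᵢ/Kᵢ = 1 with Kᵢ = Pᵢˢᵃᵗ/P ⇒ 1/P = Σzᵢ/Pᵢˢᵃᵗ.
1/P = 0.418/280.9 + 0.448/213.9 + 0.134/192.5 = 0.004279 ⇒ P = 233.721 kPa
xᵢ = zᵢP/Pᵢˢᵃᵗ ⇒ x_A = 0.418·233.721/280.9 = 0.348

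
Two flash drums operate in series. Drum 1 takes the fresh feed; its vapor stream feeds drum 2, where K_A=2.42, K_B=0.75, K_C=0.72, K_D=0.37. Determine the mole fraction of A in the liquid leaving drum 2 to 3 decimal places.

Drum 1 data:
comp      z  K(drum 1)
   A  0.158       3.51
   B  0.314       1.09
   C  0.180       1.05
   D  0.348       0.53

x_A (drum 2) = 0.212

Drum 1:
Rachford–Rice: g(ψ₁) = Σ zᵢ(Kᵢ−1)/(1+ψ₁(Kᵢ−1)) = 0.
Feasibility: ΣzᵢKᵢ = 1.270, Σzᵢ/Kᵢ = 1.161 — both > 1, two phases present.
Newton–Raphson from ψ₁ = 0.66:
  ψ₁ = 0.660: g = -0.0524, g' = -0.305 → ψ₁ = 0.488
  ψ₁ = 0.488: g = 0.0018, g' = -0.333 → ψ₁ = 0.494
Converged at ψ₁ = 0.494.
Drum-1 compositions:
  A: x = 0.071, y = 0.248
  B: x = 0.301, y = 0.328
  C: x = 0.176, y = 0.184
  D: x = 0.453, y = 0.240
Drum-2 feed = drum-1 vapor: z₂ = (0.2477, 0.3277, 0.1844, 0.2402).
Drum 2:
Rachford–Rice: g(ψ₂) = Σ zᵢ(Kᵢ−1)/(1+ψ₂(Kᵢ−1)) = 0.
Check two-phase: ΣzᵢKᵢ = 1.067 > 1 and Σzᵢ/Kᵢ = 1.445 > 1, so g(0) = 0.067 > 0 and g(1) = -0.445 < 0.
Iterate (Newton) starting at ψ₂ = 0.5:
  ψ₂ = 0.500: g = -0.1689, g' = -0.420 → ψ₂ = 0.098
  ψ₂ = 0.098: g = 0.0103, g' = -0.530 → ψ₂ = 0.118
Converged at ψ₂ = 0.118.
  A: x = 0.212, y = 0.513
  B: x = 0.338, y = 0.253
  C: x = 0.191, y = 0.137
  D: x = 0.259, y = 0.096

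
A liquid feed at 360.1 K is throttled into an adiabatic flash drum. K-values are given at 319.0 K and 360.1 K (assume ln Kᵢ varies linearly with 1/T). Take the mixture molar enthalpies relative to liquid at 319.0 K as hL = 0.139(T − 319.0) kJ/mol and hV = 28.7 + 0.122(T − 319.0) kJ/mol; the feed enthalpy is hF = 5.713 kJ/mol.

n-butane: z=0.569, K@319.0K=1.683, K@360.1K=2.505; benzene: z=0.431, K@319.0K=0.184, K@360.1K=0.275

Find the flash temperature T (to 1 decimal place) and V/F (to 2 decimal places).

T = 325.2 K, V/F = 0.17

Adiabatic flash: solve Rachford–Rice at each trial T, then check hF = ψ·hV(T) + (1−ψ)·hL(T).
  T = 319.0 K: K = (1.683, 0.184), RR gives ψ = 0.066, H_out = 1.902 kJ/mol
  T = 360.1 K: K = (2.505, 0.275), RR gives ψ = 0.498, H_out = 19.670 kJ/mol
  T = 339.6 K: K = (2.079, 0.228), RR gives ψ = 0.337, H_out = 12.431 kJ/mol
  T = 329.3 K: K = (1.877, 0.205), RR gives ψ = 0.225, H_out = 7.837 kJ/mol
  T = 324.1 K: K = (1.778, 0.194), RR gives ψ = 0.152, H_out = 5.067 kJ/mol
  T = 326.7 K: K = (1.827, 0.200), RR gives ψ = 0.190, H_out = 6.500 kJ/mol
  T = 325.4 K: K = (1.802, 0.197), RR gives ψ = 0.172, H_out = 5.796 kJ/mol
  T = 324.8 K: K = (1.791, 0.196), RR gives ψ = 0.163, H_out = 5.463 kJ/mol
  T = 325.1 K: K = (1.797, 0.197), RR gives ψ = 0.167, H_out = 5.630 kJ/mol
Linear interpolation between T = 325.1 (H_out = 5.630) and T = 325.4 (H_out = 5.796) on hF = 5.713 gives T ≈ 325.2 K, at which ψ = 0.17.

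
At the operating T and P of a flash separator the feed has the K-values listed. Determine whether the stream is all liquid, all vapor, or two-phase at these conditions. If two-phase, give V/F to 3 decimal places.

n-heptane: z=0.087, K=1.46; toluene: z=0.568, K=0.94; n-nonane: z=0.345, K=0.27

all liquid

ΣzᵢKᵢ = 0.754; Σzᵢ/Kᵢ = 1.942.
Since ΣzᵢKᵢ < 1 the mixture is below its bubble point — single liquid phase.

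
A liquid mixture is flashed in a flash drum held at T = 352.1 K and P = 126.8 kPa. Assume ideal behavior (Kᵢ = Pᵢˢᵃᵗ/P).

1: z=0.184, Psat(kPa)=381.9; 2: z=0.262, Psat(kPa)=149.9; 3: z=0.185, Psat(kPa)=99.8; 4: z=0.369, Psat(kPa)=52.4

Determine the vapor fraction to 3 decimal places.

ψ = 0.244

Raoult's law: Kᵢ = Pᵢˢᵃᵗ/P = Pᵢˢᵃᵗ/126.8.
  K_1 = 381.9/126.8 = 3.01183, K_2 = 149.9/126.8 = 1.18218, K_3 = 99.8/126.8 = 0.78707, K_4 = 52.4/126.8 = 0.41325
Material balance + equilibrium reduce to Σ zᵢ(Kᵢ−1)/(1+ψ(Kᵢ−1)) = 0.
Feasibility: ΣzᵢKᵢ = 1.162, Σzᵢ/Kᵢ = 1.411 — both > 1, two phases present.
Iterate (Newton) starting at ψ = 0.68:
  ψ = 0.680: g = -0.2075, g' = -0.503 → ψ = 0.267
  ψ = 0.267: g = -0.0123, g' = -0.511 → ψ = 0.243
  ψ = 0.243: g = 0.0002, g' = -0.526 → ψ = 0.244
Converged at ψ = 0.244.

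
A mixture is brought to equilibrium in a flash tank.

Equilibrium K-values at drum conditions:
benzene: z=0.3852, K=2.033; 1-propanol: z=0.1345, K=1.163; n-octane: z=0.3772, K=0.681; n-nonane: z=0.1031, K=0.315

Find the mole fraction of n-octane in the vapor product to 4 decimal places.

y_n-octane = 0.3166

Newton iteration, V/F⁰ = 0.64:
  V/F = 0.6400: g = -0.01755, g' = -0.3659 → V/F = 0.5920
  V/F = 0.5920: g = -0.00024, g' = -0.3565 → V/F = 0.5914
Converged at V/F = 0.5914.
Compositions from xᵢ = zᵢ/(1+V/F(Kᵢ−1)), yᵢ = Kᵢxᵢ:
  benzene: x = 0.2391, y = 0.4861
  1-propanol: x = 0.1227, y = 0.1427
  n-octane: x = 0.4649, y = 0.3166
  n-nonane: x = 0.1733, y = 0.0546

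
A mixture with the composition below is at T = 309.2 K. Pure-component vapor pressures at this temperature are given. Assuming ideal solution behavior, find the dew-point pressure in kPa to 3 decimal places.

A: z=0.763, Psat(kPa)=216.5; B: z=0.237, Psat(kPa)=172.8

Pdew = 204.258 kPa

At the dew point ψ → 1, so Σzᵢ/Kᵢ = 1 with Kᵢ = Pᵢˢᵃᵗ/P ⇒ 1/P = Σzᵢ/Pᵢˢᵃᵗ.
1/P = 0.763/216.5 + 0.237/172.8 = 0.004896 ⇒ P = 204.258 kPa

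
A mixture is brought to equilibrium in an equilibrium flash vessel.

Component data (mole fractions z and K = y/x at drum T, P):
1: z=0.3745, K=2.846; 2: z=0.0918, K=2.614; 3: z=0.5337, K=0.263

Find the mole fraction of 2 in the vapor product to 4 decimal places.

Material balance + equilibrium reduce to Σ zᵢ(Kᵢ−1)/(1+ψ(Kᵢ−1)) = 0.
g(0) = ΣzᵢKᵢ − 1 = 0.4462 and g(1) = 1 − Σzᵢ/Kᵢ = -1.1960, so a root lies in (0, 1).
Newton–Raphson from ψ = 0.53:
  ψ = 0.5300: g = -0.21616, g' = -1.1761 → ψ = 0.3462
  ψ = 0.3462: g = -0.01126, g' = -1.0959 → ψ = 0.3359
  ψ = 0.3359: g = 0.00001, g' = -1.0988 → ψ = 0.3360
Converged at ψ = 0.3360.
Compositions from xᵢ = zᵢ/(1+ψ(Kᵢ−1)), yᵢ = Kᵢxᵢ:
  1: x = 0.2311, y = 0.6579
  2: x = 0.0595, y = 0.1556
  3: x = 0.7093, y = 0.1866

y_2 = 0.1556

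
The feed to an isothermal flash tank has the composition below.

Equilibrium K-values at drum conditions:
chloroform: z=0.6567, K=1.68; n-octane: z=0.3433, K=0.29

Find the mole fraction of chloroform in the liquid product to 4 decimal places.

Binary case is linear: z₁(K₁−1)(1+ψ(K₂−1)) + z₂(K₂−1)(1+ψ(K₁−1)) = 0
⇒ ψ = [z₁(K₁−1)+z₂(K₂−1)] / [−(K₁−1)(K₂−1)] = 0.20281/0.48280 = 0.4201
Compositions from xᵢ = zᵢ/(1+ψ(Kᵢ−1)), yᵢ = Kᵢxᵢ:
  chloroform: x = 0.5108, y = 0.8581
  n-octane: x = 0.4892, y = 0.1419

x_chloroform = 0.5108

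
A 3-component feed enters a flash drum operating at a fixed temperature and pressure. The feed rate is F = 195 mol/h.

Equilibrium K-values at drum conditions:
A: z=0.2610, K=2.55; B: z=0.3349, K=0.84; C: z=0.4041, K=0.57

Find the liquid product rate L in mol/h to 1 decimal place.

Material balance + equilibrium reduce to Σ zᵢ(Kᵢ−1)/(1+ψ(Kᵢ−1)) = 0.
g(0) = ΣzᵢKᵢ − 1 = 0.1772 and g(1) = 1 − Σzᵢ/Kᵢ = -0.2100, so a root lies in (0, 1).
Newton–Raphson from ψ = 0.4:
  ψ = 0.4000: g = -0.01738, g' = -0.3577 → ψ = 0.3514
  ψ = 0.3514: g = 0.00043, g' = -0.3761 → ψ = 0.3525
Converged at ψ = 0.3525.
Then V = ψ·F = 0.3525·195 = 68.7 mol/h and L = F − V = 126.3 mol/h.

L = 126.3 mol/h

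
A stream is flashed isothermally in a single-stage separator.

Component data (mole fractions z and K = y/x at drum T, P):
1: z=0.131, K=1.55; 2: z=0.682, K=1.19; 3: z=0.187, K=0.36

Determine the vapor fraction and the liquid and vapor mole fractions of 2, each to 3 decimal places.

Iterate (Newton) starting at ψ = 0.61:
  ψ = 0.610: g = -0.0263, g' = -0.248 → ψ = 0.504
  ψ = 0.504: g = -0.0020, g' = -0.212 → ψ = 0.495
Converged at ψ = 0.495.
Compositions from xᵢ = zᵢ/(1+ψ(Kᵢ−1)), yᵢ = Kᵢxᵢ:
  1: x = 0.103, y = 0.160
  2: x = 0.623, y = 0.742
  3: x = 0.274, y = 0.098

ψ = 0.495, x_2 = 0.623, y_2 = 0.742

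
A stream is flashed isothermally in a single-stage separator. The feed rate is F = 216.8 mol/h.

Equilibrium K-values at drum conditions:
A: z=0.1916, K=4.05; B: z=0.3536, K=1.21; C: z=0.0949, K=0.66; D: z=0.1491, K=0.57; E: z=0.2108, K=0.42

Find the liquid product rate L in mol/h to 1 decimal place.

Material balance + equilibrium reduce to Σ zᵢ(Kᵢ−1)/(1+ψ(Kᵢ−1)) = 0.
Feasibility: ΣzᵢKᵢ = 1.4400, Σzᵢ/Kᵢ = 1.2468 — both > 1, two phases present.
Iterate (Newton) starting at ψ = 0.37:
  ψ = 0.3700: g = 0.07463, g' = -0.5751 → ψ = 0.4998
  ψ = 0.4998: g = 0.00601, g' = -0.4938 → ψ = 0.5119
  ψ = 0.5119: g = 0.00003, g' = -0.4893 → ψ = 0.5120
Converged at ψ = 0.5120.
Then V = ψ·F = 0.5120·216.8 = 111.0 mol/h and L = F − V = 105.8 mol/h.

L = 105.8 mol/h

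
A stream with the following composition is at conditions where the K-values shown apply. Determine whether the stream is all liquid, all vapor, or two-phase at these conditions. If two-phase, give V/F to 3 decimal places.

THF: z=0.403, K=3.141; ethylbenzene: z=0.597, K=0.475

ΣzᵢKᵢ = 1.549; Σzᵢ/Kᵢ = 1.385.
Both exceed 1, so a two-phase solution exists.
Material balance + equilibrium reduce to Σ zᵢ(Kᵢ−1)/(1+ψ(Kᵢ−1)) = 0.
Newton–Raphson from ψ = 0.5:
  ψ = 0.500: g = -0.0083, g' = -0.733 → ψ = 0.489
Converged at ψ = 0.489.

two-phase, V/F = 0.489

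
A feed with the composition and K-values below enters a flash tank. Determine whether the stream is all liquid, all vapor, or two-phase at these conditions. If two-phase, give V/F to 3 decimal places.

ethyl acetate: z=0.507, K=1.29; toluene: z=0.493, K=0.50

ΣzᵢKᵢ = 0.901; Σzᵢ/Kᵢ = 1.379.
Since ΣzᵢKᵢ < 1 the mixture is below its bubble point — single liquid phase.

all liquid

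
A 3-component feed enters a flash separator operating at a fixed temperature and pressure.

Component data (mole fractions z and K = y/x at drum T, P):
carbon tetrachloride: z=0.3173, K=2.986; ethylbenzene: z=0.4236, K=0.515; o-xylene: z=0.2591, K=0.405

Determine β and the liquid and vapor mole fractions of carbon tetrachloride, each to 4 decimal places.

Iterate (Newton) starting at β = 0.5:
  β = 0.5000: g = -0.17448, g' = -0.6746 → β = 0.2414
  β = 0.2414: g = 0.01328, g' = -0.8248 → β = 0.2575
  β = 0.2575: g = 0.00015, g' = -0.8060 → β = 0.2576
Converged at β = 0.2576.
Compositions from xᵢ = zᵢ/(1+β(Kᵢ−1)), yᵢ = Kᵢxᵢ:
  carbon tetrachloride: x = 0.2099, y = 0.6268
  ethylbenzene: x = 0.4841, y = 0.2493
  o-xylene: x = 0.3060, y = 0.1239

β = 0.2576, x_carbon tetrachloride = 0.2099, y_carbon tetrachloride = 0.6268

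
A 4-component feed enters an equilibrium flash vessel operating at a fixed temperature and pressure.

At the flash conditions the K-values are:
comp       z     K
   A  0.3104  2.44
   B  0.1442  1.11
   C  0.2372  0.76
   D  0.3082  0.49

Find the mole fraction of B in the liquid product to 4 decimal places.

x_B = 0.1367

Material balance + equilibrium reduce to Σ zᵢ(Kᵢ−1)/(1+β(Kᵢ−1)) = 0.
Feasibility: ΣzᵢKᵢ = 1.2487, Σzᵢ/Kᵢ = 1.1982 — both > 1, two phases present.
Newton iteration, β⁰ = 0.5:
  β = 0.5000: g = -0.00077, g' = -0.3812 → β = 0.4980
Converged at β = 0.4980.
Compositions from xᵢ = zᵢ/(1+β(Kᵢ−1)), yᵢ = Kᵢxᵢ:
  A: x = 0.1808, y = 0.4411
  B: x = 0.1367, y = 0.1517
  C: x = 0.2694, y = 0.2047
  D: x = 0.4131, y = 0.2024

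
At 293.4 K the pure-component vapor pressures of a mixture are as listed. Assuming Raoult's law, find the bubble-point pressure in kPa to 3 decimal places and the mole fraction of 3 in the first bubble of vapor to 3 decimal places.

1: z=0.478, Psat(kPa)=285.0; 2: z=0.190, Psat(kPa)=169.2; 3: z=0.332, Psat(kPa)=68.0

Pbub = 190.954 kPa, y_3 = 0.118

At the bubble point ψ → 0, so ΣzᵢKᵢ = 1 with Kᵢ = Pᵢˢᵃᵗ/P ⇒ P = ΣzᵢPᵢˢᵃᵗ.
P = 0.478·285.0 + 0.190·169.2 + 0.332·68.0 = 190.954 kPa
yᵢ = zᵢPᵢˢᵃᵗ/P ⇒ y_3 = 0.332·68.0/190.954 = 0.118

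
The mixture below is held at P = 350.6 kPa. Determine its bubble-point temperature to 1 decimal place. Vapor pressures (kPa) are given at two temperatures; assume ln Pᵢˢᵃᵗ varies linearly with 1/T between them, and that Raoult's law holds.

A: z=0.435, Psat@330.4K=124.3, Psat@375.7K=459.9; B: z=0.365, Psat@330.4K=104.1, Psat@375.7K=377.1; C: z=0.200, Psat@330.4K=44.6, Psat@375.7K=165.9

Bubble-point temperature: ΣzᵢPᵢˢᵃᵗ(T) = P. Interpolate ln Pᵢˢᵃᵗ = aᵢ + bᵢ/T.
  T = 330.4 K: ΣzᵢPᵢˢᵃᵗ = 100.99 kPa
  T = 375.7 K: ΣzᵢPᵢˢᵃᵗ = 370.88 kPa
  T = 353.0 K: ΣzᵢPᵢˢᵃᵗ = 201.49 kPa
  T = 364.4 K: ΣzᵢPᵢˢᵃᵗ = 276.34 kPa
  T = 370.0 K: ΣzᵢPᵢˢᵃᵗ = 320.44 kPa
  T = 372.9 K: ΣzᵢPᵢˢᵃᵗ = 345.37 kPa
Interpolating between 372.9 K and 375.7 K gives T ≈ 373.5 K.

T = 373.5 K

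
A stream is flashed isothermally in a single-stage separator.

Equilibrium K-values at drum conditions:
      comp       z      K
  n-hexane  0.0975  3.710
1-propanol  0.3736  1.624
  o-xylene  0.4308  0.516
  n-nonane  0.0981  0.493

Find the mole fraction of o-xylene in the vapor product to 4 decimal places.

y_o-xylene = 0.2729

Let ψ = V/F and solve Σ zᵢ(Kᵢ−1)/(1+ψ(Kᵢ−1)) = 0.
Feasibility: ΣzᵢKᵢ = 1.2391, Σzᵢ/Kᵢ = 1.2902 — both > 1, two phases present.
Iterate (Newton) starting at ψ = 0.42:
  ψ = 0.4200: g = -0.01661, g' = -0.4476 → ψ = 0.3829
  ψ = 0.3829: g = 0.00018, g' = -0.4581 → ψ = 0.3833
Converged at ψ = 0.3833.
Compositions from xᵢ = zᵢ/(1+ψ(Kᵢ−1)), yᵢ = Kᵢxᵢ:
  n-hexane: x = 0.0478, y = 0.1774
  1-propanol: x = 0.3015, y = 0.4896
  o-xylene: x = 0.5289, y = 0.2729
  n-nonane: x = 0.1218, y = 0.0600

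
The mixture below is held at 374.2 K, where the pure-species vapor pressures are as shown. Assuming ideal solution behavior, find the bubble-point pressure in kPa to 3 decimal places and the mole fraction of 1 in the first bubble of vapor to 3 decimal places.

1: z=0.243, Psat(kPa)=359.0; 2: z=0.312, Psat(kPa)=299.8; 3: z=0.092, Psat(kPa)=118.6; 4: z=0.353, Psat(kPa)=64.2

At the bubble point ψ → 0, so ΣzᵢKᵢ = 1 with Kᵢ = Pᵢˢᵃᵗ/P ⇒ P = ΣzᵢPᵢˢᵃᵗ.
P = 0.243·359.0 + 0.312·299.8 + 0.092·118.6 + 0.353·64.2 = 214.348 kPa
yᵢ = zᵢPᵢˢᵃᵗ/P ⇒ y_1 = 0.243·359.0/214.348 = 0.407

Pbub = 214.348 kPa, y_1 = 0.407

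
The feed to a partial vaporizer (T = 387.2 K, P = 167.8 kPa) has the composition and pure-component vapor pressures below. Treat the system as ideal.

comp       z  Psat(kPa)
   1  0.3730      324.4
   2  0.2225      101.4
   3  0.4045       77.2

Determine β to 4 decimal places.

Raoult's law: Kᵢ = Pᵢˢᵃᵗ/P = Pᵢˢᵃᵗ/167.8.
  K_1 = 324.4/167.8 = 1.933254, K_2 = 101.4/167.8 = 0.604291, K_3 = 77.2/167.8 = 0.460072
Rachford–Rice: g(β) = Σ zᵢ(Kᵢ−1)/(1+β(Kᵢ−1)) = 0.
Feasibility: ΣzᵢKᵢ = 1.0417, Σzᵢ/Kᵢ = 1.4404 — both > 1, two phases present.
Newton iteration, β⁰ = 0.59:
  β = 0.5900: g = -0.21087, g' = -0.4483 → β = 0.1197
  β = 0.1197: g = -0.01278, g' = -0.4360 → β = 0.0904
  β = 0.0904: g = 0.00012, g' = -0.4441 → β = 0.0906
Converged at β = 0.0906.

β = 0.0906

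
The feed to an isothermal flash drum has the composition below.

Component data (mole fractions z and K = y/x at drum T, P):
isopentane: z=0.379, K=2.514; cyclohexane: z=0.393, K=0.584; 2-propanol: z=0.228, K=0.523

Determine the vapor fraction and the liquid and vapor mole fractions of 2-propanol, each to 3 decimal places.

ψ = 0.453, x_2-propanol = 0.291, y_2-propanol = 0.152

Let ψ = V/F and solve Σ zᵢ(Kᵢ−1)/(1+ψ(Kᵢ−1)) = 0.
Feasibility: ΣzᵢKᵢ = 1.302, Σzᵢ/Kᵢ = 1.260 — both > 1, two phases present.
Iterate (Newton) starting at ψ = 0.44:
  ψ = 0.440: g = 0.0066, g' = -0.498 → ψ = 0.453
Converged at ψ = 0.453.
Compositions from xᵢ = zᵢ/(1+ψ(Kᵢ−1)), yᵢ = Kᵢxᵢ:
  isopentane: x = 0.225, y = 0.565
  cyclohexane: x = 0.484, y = 0.283
  2-propanol: x = 0.291, y = 0.152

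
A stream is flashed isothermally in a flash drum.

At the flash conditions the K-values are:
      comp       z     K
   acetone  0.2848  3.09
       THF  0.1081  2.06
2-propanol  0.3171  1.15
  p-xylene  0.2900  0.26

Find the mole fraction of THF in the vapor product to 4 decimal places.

Material balance + equilibrium reduce to Σ zᵢ(Kᵢ−1)/(1+V/F(Kᵢ−1)) = 0.
Feasibility: ΣzᵢKᵢ = 1.5428, Σzᵢ/Kᵢ = 1.5358 — both > 1, two phases present.
Newton iteration, V/F⁰ = 0.5:
  V/F = 0.5000: g = 0.06957, g' = -0.7556 → V/F = 0.5921
  V/F = 0.5921: g = -0.00182, g' = -0.8034 → V/F = 0.5898
Converged at V/F = 0.5898.
Compositions from xᵢ = zᵢ/(1+V/F(Kᵢ−1)), yᵢ = Kᵢxᵢ:
  acetone: x = 0.1276, y = 0.3942
  THF: x = 0.0665, y = 0.1370
  2-propanol: x = 0.2913, y = 0.3350
  p-xylene: x = 0.5146, y = 0.1338

y_THF = 0.1370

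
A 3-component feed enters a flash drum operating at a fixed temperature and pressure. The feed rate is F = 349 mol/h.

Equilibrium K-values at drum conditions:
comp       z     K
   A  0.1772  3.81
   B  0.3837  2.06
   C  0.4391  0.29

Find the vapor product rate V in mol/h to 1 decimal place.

V = 170.7 mol/h

Rachford–Rice: g(V/F) = Σ zᵢ(Kᵢ−1)/(1+V/F(Kᵢ−1)) = 0.
g(0) = ΣzᵢKᵢ − 1 = 0.5929 and g(1) = 1 − Σzᵢ/Kᵢ = -0.7469, so a root lies in (0, 1).
Newton iteration, V/F⁰ = 0.5:
  V/F = 0.5000: g = -0.01048, g' = -0.9581 → V/F = 0.4891
  V/F = 0.4891: g = -0.00002, g' = -0.9547 → V/F = 0.4890
Converged at V/F = 0.4890.
Then V = V/F·F = 0.4890·349 = 170.7 mol/h and L = F − V = 178.3 mol/h.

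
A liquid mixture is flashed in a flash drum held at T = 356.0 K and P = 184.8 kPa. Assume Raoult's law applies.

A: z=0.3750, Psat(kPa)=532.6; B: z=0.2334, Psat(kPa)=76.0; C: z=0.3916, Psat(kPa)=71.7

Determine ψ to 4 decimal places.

ψ = 0.2894

Raoult's law: Kᵢ = Pᵢˢᵃᵗ/P = Pᵢˢᵃᵗ/184.8.
  K_A = 532.6/184.8 = 2.882035, K_B = 76.0/184.8 = 0.411255, K_C = 71.7/184.8 = 0.387987
Material balance + equilibrium reduce to Σ zᵢ(Kᵢ−1)/(1+ψ(Kᵢ−1)) = 0.
Feasibility: ΣzᵢKᵢ = 1.3287, Σzᵢ/Kᵢ = 1.7070 — both > 1, two phases present.
Iterate (Newton) starting at ψ = 0.58:
  ψ = 0.5800: g = -0.24279, g' = -0.8427 → ψ = 0.2919
  ψ = 0.2919: g = -0.00220, g' = -0.8887 → ψ = 0.2894
Converged at ψ = 0.2894.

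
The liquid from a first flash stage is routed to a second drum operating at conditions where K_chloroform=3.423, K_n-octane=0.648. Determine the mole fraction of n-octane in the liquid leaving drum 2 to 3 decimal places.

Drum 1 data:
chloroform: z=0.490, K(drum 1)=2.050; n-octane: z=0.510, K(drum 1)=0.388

x_n-octane (drum 2) = 0.873

Drum 1:
Let ψ₁ = V/F and solve Σ zᵢ(Kᵢ−1)/(1+ψ₁(Kᵢ−1)) = 0.
Feasibility: ΣzᵢKᵢ = 1.202, Σzᵢ/Kᵢ = 1.553 — both > 1, two phases present.
Binary case is linear: z₁(K₁−1)(1+ψ₁(K₂−1)) + z₂(K₂−1)(1+ψ₁(K₁−1)) = 0
⇒ ψ₁ = [z₁(K₁−1)+z₂(K₂−1)] / [−(K₁−1)(K₂−1)] = 0.2024/0.6426 = 0.315
Drum-1 compositions:
  chloroform: x = 0.368, y = 0.755
  n-octane: x = 0.632, y = 0.245
Drum-2 feed = drum-1 liquid: z₂ = (0.3682, 0.6318).
Drum 2:
Let ψ₂ = V/F and solve Σ zᵢ(Kᵢ−1)/(1+ψ₂(Kᵢ−1)) = 0.
g(0) = ΣzᵢKᵢ − 1 = 0.670 and g(1) = 1 − Σzᵢ/Kᵢ = -0.083, so a root lies in (0, 1).
Binary case is linear: z₁(K₁−1)(1+ψ₂(K₂−1)) + z₂(K₂−1)(1+ψ₂(K₁−1)) = 0
⇒ ψ₂ = [z₁(K₁−1)+z₂(K₂−1)] / [−(K₁−1)(K₂−1)] = 0.6698/0.8529 = 0.785
  chloroform: x = 0.127, y = 0.434
  n-octane: x = 0.873, y = 0.566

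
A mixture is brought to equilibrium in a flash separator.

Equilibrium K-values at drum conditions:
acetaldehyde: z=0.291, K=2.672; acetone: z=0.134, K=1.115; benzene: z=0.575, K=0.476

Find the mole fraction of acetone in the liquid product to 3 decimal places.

x_acetone = 0.130

Newton–Raphson from ψ = 0.5:
  ψ = 0.500: g = -0.1287, g' = -0.533 → ψ = 0.258
  ψ = 0.258: g = 0.0062, g' = -0.610 → ψ = 0.269
Converged at ψ = 0.269.
Compositions from xᵢ = zᵢ/(1+ψ(Kᵢ−1)), yᵢ = Kᵢxᵢ:
  acetaldehyde: x = 0.201, y = 0.537
  acetone: x = 0.130, y = 0.145
  benzene: x = 0.669, y = 0.319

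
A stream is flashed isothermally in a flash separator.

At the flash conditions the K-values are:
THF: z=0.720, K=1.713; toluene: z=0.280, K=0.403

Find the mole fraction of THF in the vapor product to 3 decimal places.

Let ψ = V/F and solve Σ zᵢ(Kᵢ−1)/(1+ψ(Kᵢ−1)) = 0.
g(0) = ΣzᵢKᵢ − 1 = 0.346 and g(1) = 1 − Σzᵢ/Kᵢ = -0.115, so a root lies in (0, 1).
Binary case is linear: z₁(K₁−1)(1+ψ(K₂−1)) + z₂(K₂−1)(1+ψ(K₁−1)) = 0
⇒ ψ = [z₁(K₁−1)+z₂(K₂−1)] / [−(K₁−1)(K₂−1)] = 0.3462/0.4257 = 0.813
Compositions from xᵢ = zᵢ/(1+ψ(Kᵢ−1)), yᵢ = Kᵢxᵢ:
  THF: x = 0.456, y = 0.781
  toluene: x = 0.544, y = 0.219

y_THF = 0.781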